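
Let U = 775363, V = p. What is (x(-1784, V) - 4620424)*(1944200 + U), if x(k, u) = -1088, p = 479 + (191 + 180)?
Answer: -12568493039256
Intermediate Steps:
p = 850 (p = 479 + 371 = 850)
V = 850
(x(-1784, V) - 4620424)*(1944200 + U) = (-1088 - 4620424)*(1944200 + 775363) = -4621512*2719563 = -12568493039256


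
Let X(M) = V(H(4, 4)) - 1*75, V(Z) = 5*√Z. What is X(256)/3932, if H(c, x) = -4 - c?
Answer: -75/3932 + 5*I*√2/1966 ≈ -0.019074 + 0.0035967*I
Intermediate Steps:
X(M) = -75 + 10*I*√2 (X(M) = 5*√(-4 - 1*4) - 1*75 = 5*√(-4 - 4) - 75 = 5*√(-8) - 75 = 5*(2*I*√2) - 75 = 10*I*√2 - 75 = -75 + 10*I*√2)
X(256)/3932 = (-75 + 10*I*√2)/3932 = (-75 + 10*I*√2)*(1/3932) = -75/3932 + 5*I*√2/1966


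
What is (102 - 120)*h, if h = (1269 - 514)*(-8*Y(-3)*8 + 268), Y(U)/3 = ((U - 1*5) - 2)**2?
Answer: 257285880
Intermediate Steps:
Y(U) = 3*(-7 + U)**2 (Y(U) = 3*((U - 1*5) - 2)**2 = 3*((U - 5) - 2)**2 = 3*((-5 + U) - 2)**2 = 3*(-7 + U)**2)
h = -14293660 (h = (1269 - 514)*(-24*(-7 - 3)**2*8 + 268) = 755*(-24*(-10)**2*8 + 268) = 755*(-24*100*8 + 268) = 755*(-8*300*8 + 268) = 755*(-2400*8 + 268) = 755*(-19200 + 268) = 755*(-18932) = -14293660)
(102 - 120)*h = (102 - 120)*(-14293660) = -18*(-14293660) = 257285880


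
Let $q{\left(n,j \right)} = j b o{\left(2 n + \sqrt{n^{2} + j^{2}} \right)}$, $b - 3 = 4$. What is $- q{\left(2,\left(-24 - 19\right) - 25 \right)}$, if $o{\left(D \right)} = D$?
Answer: $1904 + 952 \sqrt{1157} \approx 34286.0$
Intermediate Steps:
$b = 7$ ($b = 3 + 4 = 7$)
$q{\left(n,j \right)} = 7 j \left(\sqrt{j^{2} + n^{2}} + 2 n\right)$ ($q{\left(n,j \right)} = j 7 \left(2 n + \sqrt{n^{2} + j^{2}}\right) = 7 j \left(2 n + \sqrt{j^{2} + n^{2}}\right) = 7 j \left(\sqrt{j^{2} + n^{2}} + 2 n\right)$)
$- q{\left(2,\left(-24 - 19\right) - 25 \right)} = - 7 \left(\left(-24 - 19\right) - 25\right) \left(\sqrt{\left(\left(-24 - 19\right) - 25\right)^{2} + 2^{2}} + 2 \cdot 2\right) = - 7 \left(-43 - 25\right) \left(\sqrt{\left(-43 - 25\right)^{2} + 4} + 4\right) = - 7 \left(-68\right) \left(\sqrt{\left(-68\right)^{2} + 4} + 4\right) = - 7 \left(-68\right) \left(\sqrt{4624 + 4} + 4\right) = - 7 \left(-68\right) \left(\sqrt{4628} + 4\right) = - 7 \left(-68\right) \left(2 \sqrt{1157} + 4\right) = - 7 \left(-68\right) \left(4 + 2 \sqrt{1157}\right) = - (-1904 - 952 \sqrt{1157}) = 1904 + 952 \sqrt{1157}$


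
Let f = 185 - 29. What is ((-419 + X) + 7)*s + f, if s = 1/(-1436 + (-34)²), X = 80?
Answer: 11003/70 ≈ 157.19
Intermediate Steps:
s = -1/280 (s = 1/(-1436 + 1156) = 1/(-280) = -1/280 ≈ -0.0035714)
f = 156
((-419 + X) + 7)*s + f = ((-419 + 80) + 7)*(-1/280) + 156 = (-339 + 7)*(-1/280) + 156 = -332*(-1/280) + 156 = 83/70 + 156 = 11003/70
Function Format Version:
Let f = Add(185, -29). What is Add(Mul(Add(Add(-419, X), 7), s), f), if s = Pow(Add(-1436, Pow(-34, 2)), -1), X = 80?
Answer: Rational(11003, 70) ≈ 157.19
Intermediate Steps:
s = Rational(-1, 280) (s = Pow(Add(-1436, 1156), -1) = Pow(-280, -1) = Rational(-1, 280) ≈ -0.0035714)
f = 156
Add(Mul(Add(Add(-419, X), 7), s), f) = Add(Mul(Add(Add(-419, 80), 7), Rational(-1, 280)), 156) = Add(Mul(Add(-339, 7), Rational(-1, 280)), 156) = Add(Mul(-332, Rational(-1, 280)), 156) = Add(Rational(83, 70), 156) = Rational(11003, 70)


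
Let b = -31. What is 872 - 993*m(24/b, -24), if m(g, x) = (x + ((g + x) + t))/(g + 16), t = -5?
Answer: 2066915/472 ≈ 4379.1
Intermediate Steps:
m(g, x) = (-5 + g + 2*x)/(16 + g) (m(g, x) = (x + ((g + x) - 5))/(g + 16) = (x + (-5 + g + x))/(16 + g) = (-5 + g + 2*x)/(16 + g))
872 - 993*m(24/b, -24) = 872 - 993*(-5 + 24/(-31) + 2*(-24))/(16 + 24/(-31)) = 872 - 993*(-5 + 24*(-1/31) - 48)/(16 + 24*(-1/31)) = 872 - 993*(-5 - 24/31 - 48)/(16 - 24/31) = 872 - 993*(-1667)/(472/31*31) = 872 - 30783*(-1667)/(472*31) = 872 - 993*(-1667/472) = 872 + 1655331/472 = 2066915/472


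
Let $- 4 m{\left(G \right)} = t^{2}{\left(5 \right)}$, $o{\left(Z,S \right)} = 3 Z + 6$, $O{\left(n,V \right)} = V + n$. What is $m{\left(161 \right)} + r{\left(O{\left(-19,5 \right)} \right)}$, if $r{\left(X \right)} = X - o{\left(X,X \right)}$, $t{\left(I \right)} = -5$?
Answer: $\frac{63}{4} \approx 15.75$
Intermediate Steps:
$o{\left(Z,S \right)} = 6 + 3 Z$
$m{\left(G \right)} = - \frac{25}{4}$ ($m{\left(G \right)} = - \frac{\left(-5\right)^{2}}{4} = \left(- \frac{1}{4}\right) 25 = - \frac{25}{4}$)
$r{\left(X \right)} = -6 - 2 X$ ($r{\left(X \right)} = X - \left(6 + 3 X\right) = -6 - 2 X$)
$m{\left(161 \right)} + r{\left(O{\left(-19,5 \right)} \right)} = - \frac{25}{4} - \left(6 + 2 \left(5 - 19\right)\right) = - \frac{25}{4} - -22 = - \frac{25}{4} + \left(-6 + 28\right) = - \frac{25}{4} + 22 = \frac{63}{4}$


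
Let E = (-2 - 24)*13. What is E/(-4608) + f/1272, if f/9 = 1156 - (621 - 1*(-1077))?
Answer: -459331/122112 ≈ -3.7616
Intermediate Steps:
f = -4878 (f = 9*(1156 - (621 - 1*(-1077))) = 9*(1156 - (621 + 1077)) = 9*(1156 - 1*1698) = 9*(1156 - 1698) = 9*(-542) = -4878)
E = -338 (E = -26*13 = -338)
E/(-4608) + f/1272 = -338/(-4608) - 4878/1272 = -338*(-1/4608) - 4878*1/1272 = 169/2304 - 813/212 = -459331/122112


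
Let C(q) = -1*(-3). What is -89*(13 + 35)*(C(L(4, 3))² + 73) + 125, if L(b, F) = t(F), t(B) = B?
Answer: -350179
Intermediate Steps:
L(b, F) = F
C(q) = 3
-89*(13 + 35)*(C(L(4, 3))² + 73) + 125 = -89*(13 + 35)*(3² + 73) + 125 = -4272*(9 + 73) + 125 = -4272*82 + 125 = -89*3936 + 125 = -350304 + 125 = -350179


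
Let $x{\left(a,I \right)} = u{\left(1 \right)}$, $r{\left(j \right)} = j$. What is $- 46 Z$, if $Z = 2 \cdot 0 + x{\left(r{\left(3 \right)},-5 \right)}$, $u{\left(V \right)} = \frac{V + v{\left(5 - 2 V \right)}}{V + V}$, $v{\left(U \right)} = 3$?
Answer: $-92$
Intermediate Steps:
$u{\left(V \right)} = \frac{3 + V}{2 V}$ ($u{\left(V \right)} = \frac{V + 3}{V + V} = \frac{3 + V}{2 V}$)
$x{\left(a,I \right)} = 2$ ($x{\left(a,I \right)} = \frac{3 + 1}{2 \cdot 1} = \frac{1}{2} \cdot 1 \cdot 4 = 2$)
$Z = 2$ ($Z = 2 \cdot 0 + 2 = 0 + 2 = 2$)
$- 46 Z = \left(-46\right) 2 = -92$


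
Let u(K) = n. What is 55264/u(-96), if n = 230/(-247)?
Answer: -6825104/115 ≈ -59349.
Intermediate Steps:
n = -230/247 (n = 230*(-1/247) = -230/247 ≈ -0.93117)
u(K) = -230/247
55264/u(-96) = 55264/(-230/247) = 55264*(-247/230) = -6825104/115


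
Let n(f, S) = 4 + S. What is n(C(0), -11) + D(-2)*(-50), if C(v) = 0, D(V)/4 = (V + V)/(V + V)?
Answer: -207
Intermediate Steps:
D(V) = 4 (D(V) = 4*((V + V)/(V + V)) = 4*((2*V)/((2*V))) = 4*((2*V)*(1/(2*V))) = 4*1 = 4)
n(C(0), -11) + D(-2)*(-50) = (4 - 11) + 4*(-50) = -7 - 200 = -207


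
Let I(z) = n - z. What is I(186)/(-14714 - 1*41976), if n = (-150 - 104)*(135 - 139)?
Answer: -83/5669 ≈ -0.014641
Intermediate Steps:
n = 1016 (n = -254*(-4) = 1016)
I(z) = 1016 - z
I(186)/(-14714 - 1*41976) = (1016 - 1*186)/(-14714 - 1*41976) = (1016 - 186)/(-14714 - 41976) = 830/(-56690) = 830*(-1/56690) = -83/5669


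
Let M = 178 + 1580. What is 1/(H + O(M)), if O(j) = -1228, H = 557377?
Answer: 1/556149 ≈ 1.7981e-6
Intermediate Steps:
M = 1758
1/(H + O(M)) = 1/(557377 - 1228) = 1/556149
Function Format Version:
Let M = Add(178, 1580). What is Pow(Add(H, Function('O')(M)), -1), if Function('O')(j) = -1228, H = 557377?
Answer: Rational(1, 556149) ≈ 1.7981e-6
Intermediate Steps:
M = 1758
Pow(Add(H, Function('O')(M)), -1) = Pow(Add(557377, -1228), -1) = Pow(556149, -1) = Rational(1, 556149)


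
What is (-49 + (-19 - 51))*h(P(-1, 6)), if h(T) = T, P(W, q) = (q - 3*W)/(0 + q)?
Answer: -357/2 ≈ -178.50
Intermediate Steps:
P(W, q) = (q - 3*W)/q
(-49 + (-19 - 51))*h(P(-1, 6)) = (-49 + (-19 - 51))*((6 - 3*(-1))/6) = (-49 - 70)*((6 + 3)/6) = -119*9/6 = -119*3/2 = -357/2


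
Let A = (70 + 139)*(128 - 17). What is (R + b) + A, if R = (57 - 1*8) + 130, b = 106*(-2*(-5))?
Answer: 24438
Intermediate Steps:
b = 1060 (b = 106*10 = 1060)
A = 23199 (A = 209*111 = 23199)
R = 179 (R = (57 - 8) + 130 = 49 + 130 = 179)
(R + b) + A = (179 + 1060) + 23199 = 1239 + 23199 = 24438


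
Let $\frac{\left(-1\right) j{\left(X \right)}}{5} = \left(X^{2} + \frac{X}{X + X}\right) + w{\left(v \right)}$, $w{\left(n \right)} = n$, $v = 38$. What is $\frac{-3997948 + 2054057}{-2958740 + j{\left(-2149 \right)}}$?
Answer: $\frac{3887782}{52099875} \approx 0.074622$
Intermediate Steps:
$j{\left(X \right)} = - \frac{385}{2} - 5 X^{2}$ ($j{\left(X \right)} = - 5 \left(\left(X^{2} + \frac{X}{X + X}\right) + 38\right) = - 5 \left(\left(X^{2} + \frac{X}{2 X}\right) + 38\right) = - 5 \left(\left(X^{2} + \frac{1}{2 X} X\right) + 38\right) = - 5 \left(\left(X^{2} + \frac{1}{2}\right) + 38\right) = - 5 \left(\left(\frac{1}{2} + X^{2}\right) + 38\right) = - 5 \left(\frac{77}{2} + X^{2}\right) = - \frac{385}{2} - 5 X^{2}$)
$\frac{-3997948 + 2054057}{-2958740 + j{\left(-2149 \right)}} = \frac{-3997948 + 2054057}{-2958740 - \left(\frac{385}{2} + 5 \left(-2149\right)^{2}\right)} = - \frac{1943891}{-2958740 - \frac{46182395}{2}} = - \frac{1943891}{- \frac{52099875}{2}} = \left(-1943891\right) \left(- \frac{2}{52099875}\right) = \frac{3887782}{52099875}$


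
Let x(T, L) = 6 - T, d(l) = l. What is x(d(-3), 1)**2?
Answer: 81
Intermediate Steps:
x(d(-3), 1)**2 = (6 - 1*(-3))**2 = (6 + 3)**2 = 9**2 = 81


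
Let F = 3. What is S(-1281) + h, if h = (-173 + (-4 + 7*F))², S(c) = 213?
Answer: 24549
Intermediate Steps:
h = 24336 (h = (-173 + (-4 + 7*3))² = (-173 + (-4 + 21))² = (-173 + 17)² = (-156)² = 24336)
S(-1281) + h = 213 + 24336 = 24549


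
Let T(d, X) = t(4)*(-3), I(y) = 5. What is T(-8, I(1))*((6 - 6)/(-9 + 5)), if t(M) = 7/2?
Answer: 0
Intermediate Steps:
t(M) = 7/2 (t(M) = 7*(½) = 7/2)
T(d, X) = -21/2 (T(d, X) = (7/2)*(-3) = -21/2)
T(-8, I(1))*((6 - 6)/(-9 + 5)) = -21*(6 - 6)/(2*(-9 + 5)) = -0/(-4) = -0*(-1)/4 = -21/2*0 = 0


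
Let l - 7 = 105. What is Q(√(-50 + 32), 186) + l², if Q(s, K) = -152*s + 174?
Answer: 12718 - 456*I*√2 ≈ 12718.0 - 644.88*I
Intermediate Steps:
Q(s, K) = 174 - 152*s
l = 112 (l = 7 + 105 = 112)
Q(√(-50 + 32), 186) + l² = (174 - 152*√(-50 + 32)) + 112² = (174 - 456*I*√2) + 12544 = 12718 - 456*I*√2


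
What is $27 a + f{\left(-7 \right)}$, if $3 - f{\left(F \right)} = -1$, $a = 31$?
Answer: $841$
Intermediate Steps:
$f{\left(F \right)} = 4$ ($f{\left(F \right)} = 3 - -1 = 3 + 1 = 4$)
$27 a + f{\left(-7 \right)} = 27 \cdot 31 + 4 = 837 + 4 = 841$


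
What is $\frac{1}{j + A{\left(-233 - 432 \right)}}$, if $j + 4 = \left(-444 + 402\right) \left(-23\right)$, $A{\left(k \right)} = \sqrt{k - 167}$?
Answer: $\frac{37}{35626} - \frac{2 i \sqrt{13}}{231569} \approx 0.0010386 - 3.114 \cdot 10^{-5} i$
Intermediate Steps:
$A{\left(k \right)} = \sqrt{-167 + k}$
$j = 962$ ($j = -4 + \left(-444 + 402\right) \left(-23\right) = -4 - -966 = -4 + 966 = 962$)
$\frac{1}{j + A{\left(-233 - 432 \right)}} = \frac{1}{962 + \sqrt{-167 - 665}} = \frac{1}{962 + \sqrt{-832}} = \frac{1}{962 + 8 i \sqrt{13}}$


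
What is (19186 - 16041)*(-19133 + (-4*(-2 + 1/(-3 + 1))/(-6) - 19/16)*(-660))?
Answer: -216995565/4 ≈ -5.4249e+7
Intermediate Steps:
(19186 - 16041)*(-19133 + (-4*(-2 + 1/(-3 + 1))/(-6) - 19/16)*(-660)) = 3145*(-19133 + (-4*(-2 + 1/(-2))*(-⅙) - 19*1/16)*(-660)) = 3145*(-19133 + (-4*(-2 - ½)*(-⅙) - 19/16)*(-660)) = 3145*(-19133 + (-4*(-5/2)*(-⅙) - 19/16)*(-660)) = 3145*(-19133 + (10*(-⅙) - 19/16)*(-660)) = 3145*(-19133 + (-5/3 - 19/16)*(-660)) = 3145*(-19133 - 137/48*(-660)) = 3145*(-19133 + 7535/4) = 3145*(-68997/4) = -216995565/4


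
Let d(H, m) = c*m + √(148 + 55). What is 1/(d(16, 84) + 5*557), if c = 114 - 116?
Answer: 2617/6848486 - √203/6848486 ≈ 0.00038005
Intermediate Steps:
c = -2
d(H, m) = √203 - 2*m (d(H, m) = -2*m + √(148 + 55) = -2*m + √203 = √203 - 2*m)
1/(d(16, 84) + 5*557) = 1/((√203 - 2*84) + 5*557) = 1/((√203 - 168) + 2785) = 1/((-168 + √203) + 2785) = 1/(2617 + √203)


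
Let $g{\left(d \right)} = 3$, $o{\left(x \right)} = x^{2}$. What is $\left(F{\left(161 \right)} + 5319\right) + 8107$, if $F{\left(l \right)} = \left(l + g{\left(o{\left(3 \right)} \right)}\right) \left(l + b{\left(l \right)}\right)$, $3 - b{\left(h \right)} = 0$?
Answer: $40322$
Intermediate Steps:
$b{\left(h \right)} = 3$ ($b{\left(h \right)} = 3 - 0 = 3 + 0 = 3$)
$F{\left(l \right)} = \left(3 + l\right)^{2}$ ($F{\left(l \right)} = \left(l + 3\right) \left(l + 3\right) = \left(3 + l\right) \left(3 + l\right) = \left(3 + l\right)^{2}$)
$\left(F{\left(161 \right)} + 5319\right) + 8107 = \left(\left(9 + 161^{2} + 6 \cdot 161\right) + 5319\right) + 8107 = \left(\left(9 + 25921 + 966\right) + 5319\right) + 8107 = \left(26896 + 5319\right) + 8107 = 32215 + 8107 = 40322$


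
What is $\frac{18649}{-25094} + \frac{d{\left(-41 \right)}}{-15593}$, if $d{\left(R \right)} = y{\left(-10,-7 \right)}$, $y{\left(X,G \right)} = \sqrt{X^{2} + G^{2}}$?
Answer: $- \frac{18649}{25094} - \frac{\sqrt{149}}{15593} \approx -0.74395$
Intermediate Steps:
$y{\left(X,G \right)} = \sqrt{G^{2} + X^{2}}$
$d{\left(R \right)} = \sqrt{149}$ ($d{\left(R \right)} = \sqrt{\left(-7\right)^{2} + \left(-10\right)^{2}} = \sqrt{49 + 100} = \sqrt{149}$)
$\frac{18649}{-25094} + \frac{d{\left(-41 \right)}}{-15593} = \frac{18649}{-25094} + \frac{\sqrt{149}}{-15593} = 18649 \left(- \frac{1}{25094}\right) + \sqrt{149} \left(- \frac{1}{15593}\right) = - \frac{18649}{25094} - \frac{\sqrt{149}}{15593}$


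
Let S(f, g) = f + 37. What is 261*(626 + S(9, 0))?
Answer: 175392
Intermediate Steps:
S(f, g) = 37 + f
261*(626 + S(9, 0)) = 261*(626 + (37 + 9)) = 261*(626 + 46) = 261*672 = 175392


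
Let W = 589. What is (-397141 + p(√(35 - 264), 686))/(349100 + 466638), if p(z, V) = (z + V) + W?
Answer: -197933/407869 + I*√229/815738 ≈ -0.48529 + 1.8551e-5*I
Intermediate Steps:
p(z, V) = 589 + V + z (p(z, V) = (z + V) + 589 = (V + z) + 589 = 589 + V + z)
(-397141 + p(√(35 - 264), 686))/(349100 + 466638) = (-397141 + (589 + 686 + √(35 - 264)))/(349100 + 466638) = (-397141 + (589 + 686 + √(-229)))/815738 = (-397141 + (589 + 686 + I*√229))*(1/815738) = (-397141 + (1275 + I*√229))*(1/815738) = (-395866 + I*√229)*(1/815738) = -197933/407869 + I*√229/815738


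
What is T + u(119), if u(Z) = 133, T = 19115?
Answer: 19248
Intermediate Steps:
T + u(119) = 19115 + 133 = 19248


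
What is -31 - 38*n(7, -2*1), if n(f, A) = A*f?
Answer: 501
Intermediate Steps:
-31 - 38*n(7, -2*1) = -31 - 38*(-2*1)*7 = -31 - (-76)*7 = -31 - 38*(-14) = -31 + 532 = 501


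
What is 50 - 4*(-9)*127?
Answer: 4622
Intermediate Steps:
50 - 4*(-9)*127 = 50 + 36*127 = 50 + 4572 = 4622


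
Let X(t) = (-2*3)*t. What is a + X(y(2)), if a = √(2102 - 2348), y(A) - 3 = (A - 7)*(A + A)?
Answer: 102 + I*√246 ≈ 102.0 + 15.684*I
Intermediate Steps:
y(A) = 3 + 2*A*(-7 + A) (y(A) = 3 + (A - 7)*(A + A) = 3 + (-7 + A)*(2*A) = 3 + 2*A*(-7 + A))
a = I*√246 (a = √(-246) = I*√246 ≈ 15.684*I)
X(t) = -6*t
a + X(y(2)) = I*√246 - 6*(3 - 14*2 + 2*2²) = I*√246 - 6*(3 - 28 + 2*4) = I*√246 - 6*(3 - 28 + 8) = I*√246 - 6*(-17) = I*√246 + 102 = 102 + I*√246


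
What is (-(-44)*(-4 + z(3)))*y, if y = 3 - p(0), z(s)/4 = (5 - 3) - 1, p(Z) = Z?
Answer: 0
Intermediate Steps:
z(s) = 4 (z(s) = 4*((5 - 3) - 1) = 4*(2 - 1) = 4*1 = 4)
y = 3 (y = 3 - 1*0 = 3 + 0 = 3)
(-(-44)*(-4 + z(3)))*y = -(-44)*(-4 + 4)*3 = -(-44)*0*3 = -22*0*3 = 0*3 = 0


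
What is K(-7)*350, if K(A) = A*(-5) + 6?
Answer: 14350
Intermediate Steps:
K(A) = 6 - 5*A (K(A) = -5*A + 6 = 6 - 5*A)
K(-7)*350 = (6 - 5*(-7))*350 = (6 + 35)*350 = 41*350 = 14350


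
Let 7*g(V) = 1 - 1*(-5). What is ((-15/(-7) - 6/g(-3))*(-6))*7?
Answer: 204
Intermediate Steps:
g(V) = 6/7 (g(V) = (1 - 1*(-5))/7 = (1 + 5)/7 = (⅐)*6 = 6/7)
((-15/(-7) - 6/g(-3))*(-6))*7 = ((-15/(-7) - 6/6/7)*(-6))*7 = ((-15*(-⅐) - 6*7/6)*(-6))*7 = ((15/7 - 7)*(-6))*7 = -34/7*(-6)*7 = (204/7)*7 = 204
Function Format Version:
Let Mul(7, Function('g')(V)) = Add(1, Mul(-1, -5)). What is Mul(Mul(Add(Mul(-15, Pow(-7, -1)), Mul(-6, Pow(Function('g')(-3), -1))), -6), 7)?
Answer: 204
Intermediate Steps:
Function('g')(V) = Rational(6, 7) (Function('g')(V) = Mul(Rational(1, 7), Add(1, Mul(-1, -5))) = Mul(Rational(1, 7), Add(1, 5)) = Mul(Rational(1, 7), 6) = Rational(6, 7))
Mul(Mul(Add(Mul(-15, Pow(-7, -1)), Mul(-6, Pow(Function('g')(-3), -1))), -6), 7) = Mul(Mul(Add(Mul(-15, Pow(-7, -1)), Mul(-6, Pow(Rational(6, 7), -1))), -6), 7) = Mul(Mul(Add(Mul(-15, Rational(-1, 7)), Mul(-6, Rational(7, 6))), -6), 7) = Mul(Mul(Add(Rational(15, 7), -7), -6), 7) = Mul(Mul(Rational(-34, 7), -6), 7) = Mul(Rational(204, 7), 7) = 204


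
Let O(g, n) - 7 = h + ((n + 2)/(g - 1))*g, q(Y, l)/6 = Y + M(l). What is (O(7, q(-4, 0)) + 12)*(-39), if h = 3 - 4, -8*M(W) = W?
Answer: 299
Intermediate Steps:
M(W) = -W/8
h = -1
q(Y, l) = 6*Y - 3*l/4 (q(Y, l) = 6*(Y - l/8) = 6*Y - 3*l/4)
O(g, n) = 6 + g*(2 + n)/(-1 + g) (O(g, n) = 7 + (-1 + ((n + 2)/(g - 1))*g) = 7 + (-1 + ((2 + n)/(-1 + g))*g) = 7 + (-1 + g*(2 + n)/(-1 + g)) = 6 + g*(2 + n)/(-1 + g))
(O(7, q(-4, 0)) + 12)*(-39) = ((-6 + 8*7 + 7*(6*(-4) - ¾*0))/(-1 + 7) + 12)*(-39) = ((-6 + 56 + 7*(-24 + 0))/6 + 12)*(-39) = ((-6 + 56 + 7*(-24))/6 + 12)*(-39) = ((-6 + 56 - 168)/6 + 12)*(-39) = ((⅙)*(-118) + 12)*(-39) = (-59/3 + 12)*(-39) = -23/3*(-39) = 299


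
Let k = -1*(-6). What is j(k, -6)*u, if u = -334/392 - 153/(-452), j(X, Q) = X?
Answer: -17061/5537 ≈ -3.0813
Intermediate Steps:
k = 6
u = -5687/11074 (u = -334*1/392 - 153*(-1/452) = -167/196 + 153/452 = -5687/11074 ≈ -0.51355)
j(k, -6)*u = 6*(-5687/11074) = -17061/5537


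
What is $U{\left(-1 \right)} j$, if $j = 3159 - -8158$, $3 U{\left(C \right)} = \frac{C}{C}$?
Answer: $\frac{11317}{3} \approx 3772.3$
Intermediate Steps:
$U{\left(C \right)} = \frac{1}{3}$ ($U{\left(C \right)} = \frac{C \frac{1}{C}}{3} = \frac{1}{3} \cdot 1 = \frac{1}{3}$)
$j = 11317$ ($j = 3159 + 8158 = 11317$)
$U{\left(-1 \right)} j = \frac{1}{3} \cdot 11317 = \frac{11317}{3}$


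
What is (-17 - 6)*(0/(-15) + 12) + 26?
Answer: -250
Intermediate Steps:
(-17 - 6)*(0/(-15) + 12) + 26 = -23*(0*(-1/15) + 12) + 26 = -23*(0 + 12) + 26 = -23*12 + 26 = -276 + 26 = -250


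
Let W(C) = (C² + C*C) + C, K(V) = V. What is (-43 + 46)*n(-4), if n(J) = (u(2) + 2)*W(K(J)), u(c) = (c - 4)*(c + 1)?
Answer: -336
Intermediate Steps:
u(c) = (1 + c)*(-4 + c) (u(c) = (-4 + c)*(1 + c) = (1 + c)*(-4 + c))
W(C) = C + 2*C² (W(C) = (C² + C²) + C = 2*C² + C = C + 2*C²)
n(J) = -4*J*(1 + 2*J) (n(J) = ((-4 + 2² - 3*2) + 2)*(J*(1 + 2*J)) = ((-4 + 4 - 6) + 2)*(J*(1 + 2*J)) = (-6 + 2)*(J*(1 + 2*J)) = -4*J*(1 + 2*J))
(-43 + 46)*n(-4) = (-43 + 46)*(-4*(-4)*(1 + 2*(-4))) = 3*(-4*(-4)*(1 - 8)) = 3*(-4*(-4)*(-7)) = 3*(-112) = -336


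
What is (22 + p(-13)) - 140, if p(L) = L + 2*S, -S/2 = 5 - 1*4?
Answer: -135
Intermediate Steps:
S = -2 (S = -2*(5 - 1*4) = -2*(5 - 4) = -2*1 = -2)
p(L) = -4 + L (p(L) = L + 2*(-2) = L - 4 = -4 + L)
(22 + p(-13)) - 140 = (22 + (-4 - 13)) - 140 = (22 - 17) - 140 = 5 - 140 = -135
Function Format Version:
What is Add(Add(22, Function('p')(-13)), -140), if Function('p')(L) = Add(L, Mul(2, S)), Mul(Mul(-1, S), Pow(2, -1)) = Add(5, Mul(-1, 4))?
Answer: -135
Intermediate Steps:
S = -2 (S = Mul(-2, Add(5, Mul(-1, 4))) = Mul(-2, Add(5, -4)) = Mul(-2, 1) = -2)
Function('p')(L) = Add(-4, L) (Function('p')(L) = Add(L, Mul(2, -2)) = Add(L, -4) = Add(-4, L))
Add(Add(22, Function('p')(-13)), -140) = Add(Add(22, Add(-4, -13)), -140) = Add(Add(22, -17), -140) = Add(5, -140) = -135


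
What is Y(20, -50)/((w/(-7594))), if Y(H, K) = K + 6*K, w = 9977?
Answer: 2657900/9977 ≈ 266.40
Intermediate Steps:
Y(H, K) = 7*K
Y(20, -50)/((w/(-7594))) = (7*(-50))/((9977/(-7594))) = -350/(9977*(-1/7594)) = -350/(-9977/7594) = -350*(-7594/9977) = 2657900/9977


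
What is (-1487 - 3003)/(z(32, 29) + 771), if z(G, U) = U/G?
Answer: -143680/24701 ≈ -5.8168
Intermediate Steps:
(-1487 - 3003)/(z(32, 29) + 771) = (-1487 - 3003)/(29/32 + 771) = -4490/(29*(1/32) + 771) = -4490/(29/32 + 771) = -4490/24701/32 = -4490*32/24701 = -143680/24701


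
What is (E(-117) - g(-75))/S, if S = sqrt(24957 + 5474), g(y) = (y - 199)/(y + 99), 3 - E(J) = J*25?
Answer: 35273*sqrt(30431)/365172 ≈ 16.850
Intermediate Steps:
E(J) = 3 - 25*J (E(J) = 3 - J*25 = 3 - 25*J)
g(y) = (-199 + y)/(99 + y)
S = sqrt(30431) ≈ 174.44
(E(-117) - g(-75))/S = ((3 - 25*(-117)) - (-199 - 75)/(99 - 75))/(sqrt(30431)) = ((3 + 2925) - (-274)/24)*(sqrt(30431)/30431) = (2928 - (-274)/24)*(sqrt(30431)/30431) = (2928 - 1*(-137/12))*(sqrt(30431)/30431) = (2928 + 137/12)*(sqrt(30431)/30431) = 35273*(sqrt(30431)/30431)/12 = 35273*sqrt(30431)/365172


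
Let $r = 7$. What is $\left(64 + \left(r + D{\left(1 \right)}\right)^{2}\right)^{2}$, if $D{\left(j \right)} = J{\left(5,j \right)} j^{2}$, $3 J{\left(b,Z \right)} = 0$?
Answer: $12769$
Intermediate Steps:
$J{\left(b,Z \right)} = 0$ ($J{\left(b,Z \right)} = \frac{1}{3} \cdot 0 = 0$)
$D{\left(j \right)} = 0$ ($D{\left(j \right)} = 0 j^{2} = 0$)
$\left(64 + \left(r + D{\left(1 \right)}\right)^{2}\right)^{2} = \left(64 + \left(7 + 0\right)^{2}\right)^{2} = \left(64 + 7^{2}\right)^{2} = \left(64 + 49\right)^{2} = 113^{2} = 12769$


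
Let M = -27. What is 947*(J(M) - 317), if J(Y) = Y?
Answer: -325768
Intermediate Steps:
947*(J(M) - 317) = 947*(-27 - 317) = 947*(-344) = -325768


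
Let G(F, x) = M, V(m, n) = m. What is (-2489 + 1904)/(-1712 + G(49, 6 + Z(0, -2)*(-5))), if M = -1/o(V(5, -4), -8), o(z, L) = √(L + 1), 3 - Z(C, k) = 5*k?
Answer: 7010640/20516609 + 585*I*√7/20516609 ≈ 0.34171 + 7.544e-5*I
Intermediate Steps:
Z(C, k) = 3 - 5*k
o(z, L) = √(1 + L)
M = I*√7/7 (M = -1/(√(1 - 8)) = -1/(√(-7)) = -1/(I*√7) = -(-1)*I*√7/7 = I*√7/7 ≈ 0.37796*I)
G(F, x) = I*√7/7
(-2489 + 1904)/(-1712 + G(49, 6 + Z(0, -2)*(-5))) = (-2489 + 1904)/(-1712 + I*√7/7) = -585/(-1712 + I*√7/7)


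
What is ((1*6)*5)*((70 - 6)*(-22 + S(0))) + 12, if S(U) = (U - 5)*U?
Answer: -42228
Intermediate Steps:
S(U) = U*(-5 + U) (S(U) = (-5 + U)*U = U*(-5 + U))
((1*6)*5)*((70 - 6)*(-22 + S(0))) + 12 = ((1*6)*5)*((70 - 6)*(-22 + 0*(-5 + 0))) + 12 = (6*5)*(64*(-22 + 0*(-5))) + 12 = 30*(64*(-22 + 0)) + 12 = 30*(64*(-22)) + 12 = 30*(-1408) + 12 = -42240 + 12 = -42228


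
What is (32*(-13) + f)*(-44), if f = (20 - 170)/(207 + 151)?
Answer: 3279716/179 ≈ 18322.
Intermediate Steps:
f = -75/179 (f = -150/358 = -150*1/358 = -75/179 ≈ -0.41899)
(32*(-13) + f)*(-44) = (32*(-13) - 75/179)*(-44) = (-416 - 75/179)*(-44) = -74539/179*(-44) = 3279716/179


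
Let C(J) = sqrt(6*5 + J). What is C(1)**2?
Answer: 31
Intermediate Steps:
C(J) = sqrt(30 + J)
C(1)**2 = (sqrt(30 + 1))**2 = (sqrt(31))**2 = 31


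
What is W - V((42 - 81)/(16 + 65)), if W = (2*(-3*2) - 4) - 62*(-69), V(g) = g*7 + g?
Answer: 115178/27 ≈ 4265.9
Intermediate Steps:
V(g) = 8*g (V(g) = 7*g + g = 8*g)
W = 4262 (W = (2*(-6) - 4) + 4278 = (-12 - 4) + 4278 = -16 + 4278 = 4262)
W - V((42 - 81)/(16 + 65)) = 4262 - 8*(42 - 81)/(16 + 65) = 4262 - 8*(-39/81) = 4262 - 8*(-39*1/81) = 4262 - 8*(-13)/27 = 4262 - 1*(-104/27) = 4262 + 104/27 = 115178/27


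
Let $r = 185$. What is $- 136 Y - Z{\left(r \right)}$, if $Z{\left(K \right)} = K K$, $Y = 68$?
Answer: $-43473$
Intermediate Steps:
$Z{\left(K \right)} = K^{2}$
$- 136 Y - Z{\left(r \right)} = \left(-136\right) 68 - 185^{2} = -9248 - 34225 = -43473$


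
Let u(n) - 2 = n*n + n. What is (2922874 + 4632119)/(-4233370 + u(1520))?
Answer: -7554993/1921448 ≈ -3.9319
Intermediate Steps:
u(n) = 2 + n + n² (u(n) = 2 + (n*n + n) = 2 + (n² + n) = 2 + (n + n²) = 2 + n + n²)
(2922874 + 4632119)/(-4233370 + u(1520)) = (2922874 + 4632119)/(-4233370 + (2 + 1520 + 1520²)) = 7554993/(-4233370 + (2 + 1520 + 2310400)) = 7554993/(-4233370 + 2311922) = 7554993/(-1921448) = 7554993*(-1/1921448) = -7554993/1921448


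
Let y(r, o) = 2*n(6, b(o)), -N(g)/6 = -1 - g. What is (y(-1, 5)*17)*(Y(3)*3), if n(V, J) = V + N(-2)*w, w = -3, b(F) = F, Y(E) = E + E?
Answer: 14688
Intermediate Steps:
Y(E) = 2*E
N(g) = 6 + 6*g (N(g) = -6*(-1 - g) = 6 + 6*g)
n(V, J) = 18 + V (n(V, J) = V + (6 + 6*(-2))*(-3) = V + (6 - 12)*(-3) = V - 6*(-3) = V + 18 = 18 + V)
y(r, o) = 48 (y(r, o) = 2*(18 + 6) = 2*24 = 48)
(y(-1, 5)*17)*(Y(3)*3) = (48*17)*((2*3)*3) = 816*(6*3) = 816*18 = 14688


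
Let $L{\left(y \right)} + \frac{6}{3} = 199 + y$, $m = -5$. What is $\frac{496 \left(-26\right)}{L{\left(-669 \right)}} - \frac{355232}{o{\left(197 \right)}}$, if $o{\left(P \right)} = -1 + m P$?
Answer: $\frac{663180}{1711} \approx 387.6$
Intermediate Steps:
$o{\left(P \right)} = -1 - 5 P$
$L{\left(y \right)} = 197 + y$ ($L{\left(y \right)} = -2 + \left(199 + y\right) = 197 + y$)
$\frac{496 \left(-26\right)}{L{\left(-669 \right)}} - \frac{355232}{o{\left(197 \right)}} = \frac{496 \left(-26\right)}{197 - 669} - \frac{355232}{-1 - 985} = - \frac{12896}{-472} - \frac{355232}{-1 - 985} = \left(-12896\right) \left(- \frac{1}{472}\right) - \frac{355232}{-986} = \frac{1612}{59} - - \frac{10448}{29} = \frac{1612}{59} + \frac{10448}{29} = \frac{663180}{1711}$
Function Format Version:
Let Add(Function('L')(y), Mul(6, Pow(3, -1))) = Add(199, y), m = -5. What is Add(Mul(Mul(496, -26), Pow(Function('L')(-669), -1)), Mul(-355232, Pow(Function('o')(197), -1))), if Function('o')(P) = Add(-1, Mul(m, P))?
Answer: Rational(663180, 1711) ≈ 387.60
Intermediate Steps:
Function('o')(P) = Add(-1, Mul(-5, P))
Function('L')(y) = Add(197, y) (Function('L')(y) = Add(-2, Add(199, y)) = Add(197, y))
Add(Mul(Mul(496, -26), Pow(Function('L')(-669), -1)), Mul(-355232, Pow(Function('o')(197), -1))) = Add(Mul(Mul(496, -26), Pow(Add(197, -669), -1)), Mul(-355232, Pow(Add(-1, Mul(-5, 197)), -1))) = Add(Mul(-12896, Pow(-472, -1)), Mul(-355232, Pow(Add(-1, -985), -1))) = Add(Mul(-12896, Rational(-1, 472)), Mul(-355232, Pow(-986, -1))) = Add(Rational(1612, 59), Mul(-355232, Rational(-1, 986))) = Add(Rational(1612, 59), Rational(10448, 29)) = Rational(663180, 1711)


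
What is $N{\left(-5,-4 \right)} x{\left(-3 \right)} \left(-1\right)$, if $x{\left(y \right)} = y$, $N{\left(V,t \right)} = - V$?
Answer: $15$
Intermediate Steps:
$N{\left(-5,-4 \right)} x{\left(-3 \right)} \left(-1\right) = \left(-1\right) \left(-5\right) \left(-3\right) \left(-1\right) = 5 \left(-3\right) \left(-1\right) = \left(-15\right) \left(-1\right) = 15$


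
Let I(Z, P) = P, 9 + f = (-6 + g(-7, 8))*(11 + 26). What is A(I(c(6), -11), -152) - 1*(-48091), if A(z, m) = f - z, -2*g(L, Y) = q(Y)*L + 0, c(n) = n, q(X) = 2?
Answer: 48130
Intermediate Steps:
g(L, Y) = -L (g(L, Y) = -(2*L + 0)/2 = -L)
f = 28 (f = -9 + (-6 - 1*(-7))*(11 + 26) = -9 + (-6 + 7)*37 = -9 + 1*37 = -9 + 37 = 28)
A(z, m) = 28 - z
A(I(c(6), -11), -152) - 1*(-48091) = (28 - 1*(-11)) - 1*(-48091) = (28 + 11) + 48091 = 39 + 48091 = 48130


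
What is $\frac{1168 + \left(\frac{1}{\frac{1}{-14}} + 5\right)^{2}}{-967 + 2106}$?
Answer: $\frac{1249}{1139} \approx 1.0966$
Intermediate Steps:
$\frac{1168 + \left(\frac{1}{\frac{1}{-14}} + 5\right)^{2}}{-967 + 2106} = \frac{1168 + \left(\frac{1}{- \frac{1}{14}} + 5\right)^{2}}{1139} = \left(1168 + \left(-14 + 5\right)^{2}\right) \frac{1}{1139} = \left(1168 + \left(-9\right)^{2}\right) \frac{1}{1139} = \left(1168 + 81\right) \frac{1}{1139} = 1249 \cdot \frac{1}{1139} = \frac{1249}{1139}$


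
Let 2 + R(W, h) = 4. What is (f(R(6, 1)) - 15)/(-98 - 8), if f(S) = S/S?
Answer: 7/53 ≈ 0.13208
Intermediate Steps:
R(W, h) = 2 (R(W, h) = -2 + 4 = 2)
f(S) = 1
(f(R(6, 1)) - 15)/(-98 - 8) = (1 - 15)/(-98 - 8) = -14/(-106) = -1/106*(-14) = 7/53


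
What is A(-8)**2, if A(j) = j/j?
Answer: 1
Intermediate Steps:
A(j) = 1
A(-8)**2 = 1**2 = 1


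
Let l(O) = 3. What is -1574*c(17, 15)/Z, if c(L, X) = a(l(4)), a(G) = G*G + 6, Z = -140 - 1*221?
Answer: 23610/361 ≈ 65.402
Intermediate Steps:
Z = -361 (Z = -140 - 221 = -361)
a(G) = 6 + G**2 (a(G) = G**2 + 6 = 6 + G**2)
c(L, X) = 15 (c(L, X) = 6 + 3**2 = 6 + 9 = 15)
-1574*c(17, 15)/Z = -23610/(-361) = -23610*(-1)/361 = -1574*(-15/361) = 23610/361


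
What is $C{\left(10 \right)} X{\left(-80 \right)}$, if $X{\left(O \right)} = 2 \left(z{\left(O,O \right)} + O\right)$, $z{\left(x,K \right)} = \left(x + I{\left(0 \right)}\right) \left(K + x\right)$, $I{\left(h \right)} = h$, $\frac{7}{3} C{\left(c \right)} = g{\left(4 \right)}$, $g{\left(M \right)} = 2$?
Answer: $\frac{152640}{7} \approx 21806.0$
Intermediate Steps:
$C{\left(c \right)} = \frac{6}{7}$ ($C{\left(c \right)} = \frac{3}{7} \cdot 2 = \frac{6}{7}$)
$z{\left(x,K \right)} = x \left(K + x\right)$ ($z{\left(x,K \right)} = \left(x + 0\right) \left(K + x\right) = x \left(K + x\right)$)
$X{\left(O \right)} = 2 O + 4 O^{2}$ ($X{\left(O \right)} = 2 \left(O \left(O + O\right) + O\right) = 2 \left(O 2 O + O\right) = 2 \left(2 O^{2} + O\right) = 2 \left(O + 2 O^{2}\right) = 2 O + 4 O^{2}$)
$C{\left(10 \right)} X{\left(-80 \right)} = \frac{6 \cdot 2 \left(-80\right) \left(1 + 2 \left(-80\right)\right)}{7} = \frac{6 \cdot 2 \left(-80\right) \left(1 - 160\right)}{7} = \frac{6 \cdot 2 \left(-80\right) \left(-159\right)}{7} = \frac{6}{7} \cdot 25440 = \frac{152640}{7}$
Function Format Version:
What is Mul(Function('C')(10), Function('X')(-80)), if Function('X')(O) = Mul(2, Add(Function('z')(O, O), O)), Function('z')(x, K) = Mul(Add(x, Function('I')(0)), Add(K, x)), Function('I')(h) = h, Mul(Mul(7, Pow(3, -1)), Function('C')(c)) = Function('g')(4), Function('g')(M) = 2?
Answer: Rational(152640, 7) ≈ 21806.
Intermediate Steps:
Function('C')(c) = Rational(6, 7) (Function('C')(c) = Mul(Rational(3, 7), 2) = Rational(6, 7))
Function('z')(x, K) = Mul(x, Add(K, x)) (Function('z')(x, K) = Mul(Add(x, 0), Add(K, x)) = Mul(x, Add(K, x)))
Function('X')(O) = Add(Mul(2, O), Mul(4, Pow(O, 2))) (Function('X')(O) = Mul(2, Add(Mul(O, Add(O, O)), O)) = Mul(2, Add(Mul(O, Mul(2, O)), O)) = Mul(2, Add(Mul(2, Pow(O, 2)), O)) = Mul(2, Add(O, Mul(2, Pow(O, 2)))) = Add(Mul(2, O), Mul(4, Pow(O, 2))))
Mul(Function('C')(10), Function('X')(-80)) = Mul(Rational(6, 7), Mul(2, -80, Add(1, Mul(2, -80)))) = Mul(Rational(6, 7), Mul(2, -80, Add(1, -160))) = Mul(Rational(6, 7), Mul(2, -80, -159)) = Mul(Rational(6, 7), 25440) = Rational(152640, 7)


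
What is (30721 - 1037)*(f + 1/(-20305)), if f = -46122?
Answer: -27799280051324/20305 ≈ -1.3691e+9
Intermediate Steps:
(30721 - 1037)*(f + 1/(-20305)) = (30721 - 1037)*(-46122 + 1/(-20305)) = 29684*(-46122 - 1/20305) = 29684*(-936507211/20305) = -27799280051324/20305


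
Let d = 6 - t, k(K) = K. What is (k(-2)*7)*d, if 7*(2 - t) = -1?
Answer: -54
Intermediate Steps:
t = 15/7 (t = 2 - 1/7*(-1) = 2 + 1/7 = 15/7 ≈ 2.1429)
d = 27/7 (d = 6 - 1*15/7 = 6 - 15/7 = 27/7 ≈ 3.8571)
(k(-2)*7)*d = -2*7*(27/7) = -14*27/7 = -54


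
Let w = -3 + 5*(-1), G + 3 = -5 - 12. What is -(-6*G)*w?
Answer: 960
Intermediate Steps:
G = -20 (G = -3 + (-5 - 12) = -3 - 17 = -20)
w = -8 (w = -3 - 5 = -8)
-(-6*G)*w = -(-6*(-20))*(-8) = -120*(-8) = -1*(-960) = 960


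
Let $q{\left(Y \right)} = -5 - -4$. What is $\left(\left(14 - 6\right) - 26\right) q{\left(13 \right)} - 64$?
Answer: $-46$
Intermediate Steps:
$q{\left(Y \right)} = -1$ ($q{\left(Y \right)} = -5 + 4 = -1$)
$\left(\left(14 - 6\right) - 26\right) q{\left(13 \right)} - 64 = \left(\left(14 - 6\right) - 26\right) \left(-1\right) - 64 = \left(8 - 26\right) \left(-1\right) - 64 = \left(-18\right) \left(-1\right) - 64 = 18 - 64 = -46$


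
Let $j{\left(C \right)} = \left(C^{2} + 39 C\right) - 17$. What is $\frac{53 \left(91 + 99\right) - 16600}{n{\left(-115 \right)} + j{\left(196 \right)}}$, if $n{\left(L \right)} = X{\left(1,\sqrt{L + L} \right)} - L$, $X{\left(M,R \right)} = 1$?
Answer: $- \frac{6530}{46159} \approx -0.14147$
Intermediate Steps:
$n{\left(L \right)} = 1 - L$
$j{\left(C \right)} = -17 + C^{2} + 39 C$
$\frac{53 \left(91 + 99\right) - 16600}{n{\left(-115 \right)} + j{\left(196 \right)}} = \frac{53 \left(91 + 99\right) - 16600}{\left(1 - -115\right) + \left(-17 + 196^{2} + 39 \cdot 196\right)} = \frac{53 \cdot 190 - 16600}{\left(1 + 115\right) + \left(-17 + 38416 + 7644\right)} = \frac{10070 - 16600}{116 + 46043} = - \frac{6530}{46159}$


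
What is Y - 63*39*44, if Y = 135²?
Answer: -89883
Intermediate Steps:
Y = 18225
Y - 63*39*44 = 18225 - 63*39*44 = 18225 - 2457*44 = 18225 - 108108 = -89883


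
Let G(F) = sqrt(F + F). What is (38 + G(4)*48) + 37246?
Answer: 37284 + 96*sqrt(2) ≈ 37420.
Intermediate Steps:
G(F) = sqrt(2)*sqrt(F) (G(F) = sqrt(2*F) = sqrt(2)*sqrt(F))
(38 + G(4)*48) + 37246 = (38 + (sqrt(2)*sqrt(4))*48) + 37246 = (38 + (sqrt(2)*2)*48) + 37246 = (38 + (2*sqrt(2))*48) + 37246 = (38 + 96*sqrt(2)) + 37246 = 37284 + 96*sqrt(2)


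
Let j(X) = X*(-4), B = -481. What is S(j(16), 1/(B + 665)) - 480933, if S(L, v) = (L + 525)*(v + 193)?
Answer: -72120179/184 ≈ -3.9196e+5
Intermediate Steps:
j(X) = -4*X
S(L, v) = (193 + v)*(525 + L) (S(L, v) = (525 + L)*(193 + v) = (193 + v)*(525 + L))
S(j(16), 1/(B + 665)) - 480933 = (101325 + 193*(-4*16) + 525/(-481 + 665) + (-4*16)/(-481 + 665)) - 480933 = (101325 + 193*(-64) + 525/184 - 64/184) - 480933 = (101325 - 12352 + 525*(1/184) - 64*1/184) - 480933 = (101325 - 12352 + 525/184 - 8/23) - 480933 = 16371493/184 - 480933 = -72120179/184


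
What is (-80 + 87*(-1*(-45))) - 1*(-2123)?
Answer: 5958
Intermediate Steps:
(-80 + 87*(-1*(-45))) - 1*(-2123) = (-80 + 87*45) + 2123 = (-80 + 3915) + 2123 = 3835 + 2123 = 5958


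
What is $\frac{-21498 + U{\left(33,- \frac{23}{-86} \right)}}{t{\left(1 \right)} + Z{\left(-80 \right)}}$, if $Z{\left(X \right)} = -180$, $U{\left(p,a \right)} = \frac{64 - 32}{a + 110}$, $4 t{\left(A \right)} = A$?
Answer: $\frac{815451128}{6818277} \approx 119.6$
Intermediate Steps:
$t{\left(A \right)} = \frac{A}{4}$
$U{\left(p,a \right)} = \frac{32}{110 + a}$
$\frac{-21498 + U{\left(33,- \frac{23}{-86} \right)}}{t{\left(1 \right)} + Z{\left(-80 \right)}} = \frac{-21498 + \frac{32}{110 - \frac{23}{-86}}}{\frac{1}{4} \cdot 1 - 180} = \frac{-21498 + \frac{32}{110 - - \frac{23}{86}}}{\frac{1}{4} - 180} = \frac{-21498 + \frac{32}{110 + \frac{23}{86}}}{- \frac{719}{4}} = \left(-21498 + \frac{32}{\frac{9483}{86}}\right) \left(- \frac{4}{719}\right) = \left(-21498 + 32 \cdot \frac{86}{9483}\right) \left(- \frac{4}{719}\right) = \left(-21498 + \frac{2752}{9483}\right) \left(- \frac{4}{719}\right) = \left(- \frac{203862782}{9483}\right) \left(- \frac{4}{719}\right) = \frac{815451128}{6818277}$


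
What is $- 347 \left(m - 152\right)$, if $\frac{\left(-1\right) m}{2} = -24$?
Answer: $36088$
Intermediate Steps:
$m = 48$ ($m = \left(-2\right) \left(-24\right) = 48$)
$- 347 \left(m - 152\right) = - 347 \left(48 - 152\right) = \left(-347\right) \left(-104\right) = 36088$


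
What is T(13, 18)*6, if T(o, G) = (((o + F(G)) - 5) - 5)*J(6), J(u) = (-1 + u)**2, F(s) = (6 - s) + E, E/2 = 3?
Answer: -450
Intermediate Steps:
E = 6 (E = 2*3 = 6)
F(s) = 12 - s (F(s) = (6 - s) + 6 = 12 - s)
T(o, G) = 50 - 25*G + 25*o (T(o, G) = (((o + (12 - G)) - 5) - 5)*(-1 + 6)**2 = (((12 + o - G) - 5) - 5)*5**2 = ((7 + o - G) - 5)*25 = (2 + o - G)*25 = 50 - 25*G + 25*o)
T(13, 18)*6 = (50 - 25*18 + 25*13)*6 = (50 - 450 + 325)*6 = -75*6 = -450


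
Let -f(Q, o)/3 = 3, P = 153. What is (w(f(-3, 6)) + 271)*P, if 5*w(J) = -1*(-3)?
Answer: 207774/5 ≈ 41555.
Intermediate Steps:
f(Q, o) = -9 (f(Q, o) = -3*3 = -9)
w(J) = ⅗ (w(J) = (-1*(-3))/5 = (⅕)*3 = ⅗)
(w(f(-3, 6)) + 271)*P = (⅗ + 271)*153 = (1358/5)*153 = 207774/5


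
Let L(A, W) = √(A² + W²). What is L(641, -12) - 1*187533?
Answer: -187533 + 5*√16441 ≈ -1.8689e+5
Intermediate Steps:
L(641, -12) - 1*187533 = √(641² + (-12)²) - 1*187533 = √(410881 + 144) - 187533 = √411025 - 187533 = 5*√16441 - 187533 = -187533 + 5*√16441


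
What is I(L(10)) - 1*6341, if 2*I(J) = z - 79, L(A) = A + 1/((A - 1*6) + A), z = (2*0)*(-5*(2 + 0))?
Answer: -12761/2 ≈ -6380.5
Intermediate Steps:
z = 0 (z = 0*(-5*2) = 0*(-10) = 0)
L(A) = A + 1/(-6 + 2*A) (L(A) = A + 1/((A - 6) + A) = A + 1/((-6 + A) + A) = A + 1/(-6 + 2*A))
I(J) = -79/2 (I(J) = (0 - 79)/2 = (1/2)*(-79) = -79/2)
I(L(10)) - 1*6341 = -79/2 - 1*6341 = -79/2 - 6341 = -12761/2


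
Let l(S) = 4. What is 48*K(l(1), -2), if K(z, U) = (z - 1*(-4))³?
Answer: 24576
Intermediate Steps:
K(z, U) = (4 + z)³ (K(z, U) = (z + 4)³ = (4 + z)³)
48*K(l(1), -2) = 48*(4 + 4)³ = 48*8³ = 48*512 = 24576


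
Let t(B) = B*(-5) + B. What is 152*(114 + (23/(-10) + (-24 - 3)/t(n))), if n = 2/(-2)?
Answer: 79762/5 ≈ 15952.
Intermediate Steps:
n = -1 (n = 2*(-½) = -1)
t(B) = -4*B (t(B) = -5*B + B = -4*B)
152*(114 + (23/(-10) + (-24 - 3)/t(n))) = 152*(114 + (23/(-10) + (-24 - 3)/((-4*(-1))))) = 152*(114 + (23*(-⅒) - 27/4)) = 152*(114 + (-23/10 - 27*¼)) = 152*(114 + (-23/10 - 27/4)) = 152*(114 - 181/20) = 152*(2099/20) = 79762/5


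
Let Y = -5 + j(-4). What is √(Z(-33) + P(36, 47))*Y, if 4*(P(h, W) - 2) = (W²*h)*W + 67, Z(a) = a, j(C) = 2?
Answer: -3*√3737571/2 ≈ -2899.9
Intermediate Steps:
P(h, W) = 75/4 + h*W³/4 (P(h, W) = 2 + ((W²*h)*W + 67)/4 = 2 + ((h*W²)*W + 67)/4 = 2 + (h*W³ + 67)/4 = 2 + (67 + h*W³)/4 = 2 + (67/4 + h*W³/4) = 75/4 + h*W³/4)
Y = -3 (Y = -5 + 2 = -3)
√(Z(-33) + P(36, 47))*Y = √(-33 + (75/4 + (¼)*36*47³))*(-3) = √(-33 + (75/4 + (¼)*36*103823))*(-3) = √(-33 + (75/4 + 934407))*(-3) = √(-33 + 3737703/4)*(-3) = √(3737571/4)*(-3) = (√3737571/2)*(-3) = -3*√3737571/2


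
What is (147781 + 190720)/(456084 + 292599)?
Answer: 338501/748683 ≈ 0.45213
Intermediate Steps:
(147781 + 190720)/(456084 + 292599) = 338501/748683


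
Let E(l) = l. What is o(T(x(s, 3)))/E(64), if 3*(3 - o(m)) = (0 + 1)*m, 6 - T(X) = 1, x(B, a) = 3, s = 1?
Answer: 1/48 ≈ 0.020833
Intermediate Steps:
T(X) = 5 (T(X) = 6 - 1*1 = 6 - 1 = 5)
o(m) = 3 - m/3 (o(m) = 3 - (0 + 1)*m/3 = 3 - m/3)
o(T(x(s, 3)))/E(64) = (3 - 1/3*5)/64 = (3 - 5/3)*(1/64) = (4/3)*(1/64) = 1/48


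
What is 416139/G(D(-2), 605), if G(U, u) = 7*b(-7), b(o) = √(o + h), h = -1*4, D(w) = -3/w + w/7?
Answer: -416139*I*√11/77 ≈ -17924.0*I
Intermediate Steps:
D(w) = -3/w + w/7 (D(w) = -3/w + w*(⅐) = -3/w + w/7)
h = -4
b(o) = √(-4 + o) (b(o) = √(o - 4) = √(-4 + o))
G(U, u) = 7*I*√11 (G(U, u) = 7*√(-4 - 7) = 7*√(-11) = 7*(I*√11) = 7*I*√11)
416139/G(D(-2), 605) = 416139/((7*I*√11)) = 416139*(-I*√11/77) = -416139*I*√11/77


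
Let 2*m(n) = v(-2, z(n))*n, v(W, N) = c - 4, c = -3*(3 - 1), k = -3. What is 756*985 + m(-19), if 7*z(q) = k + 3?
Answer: 744755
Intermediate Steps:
c = -6 (c = -3*2 = -6)
z(q) = 0 (z(q) = (-3 + 3)/7 = (⅐)*0 = 0)
v(W, N) = -10 (v(W, N) = -6 - 4 = -10)
m(n) = -5*n (m(n) = (-10*n)/2 = -5*n)
756*985 + m(-19) = 756*985 - 5*(-19) = 744660 + 95 = 744755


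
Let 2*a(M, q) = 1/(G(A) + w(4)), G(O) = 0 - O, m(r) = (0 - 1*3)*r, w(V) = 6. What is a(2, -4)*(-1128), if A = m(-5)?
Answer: 188/3 ≈ 62.667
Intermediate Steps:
m(r) = -3*r (m(r) = (0 - 3)*r = -3*r)
A = 15 (A = -3*(-5) = 15)
G(O) = -O
a(M, q) = -1/18 (a(M, q) = 1/(2*(-1*15 + 6)) = 1/(2*(-15 + 6)) = (½)/(-9) = (½)*(-⅑) = -1/18)
a(2, -4)*(-1128) = -1/18*(-1128) = 188/3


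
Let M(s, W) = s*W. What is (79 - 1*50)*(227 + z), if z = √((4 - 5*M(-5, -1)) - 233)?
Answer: 6583 + 29*I*√254 ≈ 6583.0 + 462.18*I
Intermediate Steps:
M(s, W) = W*s
z = I*√254 (z = √((4 - (-5)*(-5)) - 233) = √((4 - 5*5) - 233) = √((4 - 25) - 233) = √(-21 - 233) = √(-254) = I*√254 ≈ 15.937*I)
(79 - 1*50)*(227 + z) = (79 - 1*50)*(227 + I*√254) = (79 - 50)*(227 + I*√254) = 29*(227 + I*√254) = 6583 + 29*I*√254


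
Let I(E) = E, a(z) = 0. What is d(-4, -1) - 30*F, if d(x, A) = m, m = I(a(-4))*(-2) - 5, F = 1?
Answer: -35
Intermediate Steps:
m = -5 (m = 0*(-2) - 5 = 0 - 5 = -5)
d(x, A) = -5
d(-4, -1) - 30*F = -5 - 30 = -35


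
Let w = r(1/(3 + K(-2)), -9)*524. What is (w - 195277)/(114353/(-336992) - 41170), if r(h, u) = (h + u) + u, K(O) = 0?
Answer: 206779302176/41622224979 ≈ 4.9680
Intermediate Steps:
r(h, u) = h + 2*u
w = -27772/3 (w = (1/(3 + 0) + 2*(-9))*524 = (1/3 - 18)*524 = (⅓ - 18)*524 = -53/3*524 = -27772/3 ≈ -9257.3)
(w - 195277)/(114353/(-336992) - 41170) = (-27772/3 - 195277)/(114353/(-336992) - 41170) = -613603/(3*(114353*(-1/336992) - 41170)) = -613603/(3*(-114353/336992 - 41170)) = -613603/(3*(-13874074993/336992)) = -613603/3*(-336992/13874074993) = 206779302176/41622224979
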